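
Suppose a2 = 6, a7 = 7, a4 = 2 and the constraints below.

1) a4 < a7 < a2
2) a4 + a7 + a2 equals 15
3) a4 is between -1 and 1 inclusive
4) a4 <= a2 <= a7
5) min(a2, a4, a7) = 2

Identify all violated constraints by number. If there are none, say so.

No — constraints 1 and 3 are not satisfied.

1) values 2, 7, 6; a7 = 7 is not < a2 = 6  ✘
2) a4 + a7 + a2 = 2 + 7 + 6 = 15  ✔
3) a4 = 2 is outside [-1, 1]  ✘
4) values 2 <= 6 <= 7  ✔
5) min(6, 2, 7) = 2  ✔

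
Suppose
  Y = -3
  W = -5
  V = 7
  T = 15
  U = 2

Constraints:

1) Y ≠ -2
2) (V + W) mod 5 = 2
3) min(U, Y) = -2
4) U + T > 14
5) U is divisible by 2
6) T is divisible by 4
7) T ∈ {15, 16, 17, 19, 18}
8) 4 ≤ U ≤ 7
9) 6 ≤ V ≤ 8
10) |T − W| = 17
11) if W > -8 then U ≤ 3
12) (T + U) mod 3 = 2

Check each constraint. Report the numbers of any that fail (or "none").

1) Y = -3, and -3 ≠ -2  holds
2) V + W = 2; 2 mod 5 = 2  holds
3) min(2, -3) = -3, not -2  fails
4) U + T = 2 + 15 = 17; 17 > 14  holds
5) 2 / 2 = 1, so 2 divides 2  holds
6) 15 = 4×3 + 3, so 4 does not divide 15  fails
7) T = 15 is in {15, 16, 17, 19, 18}  holds
8) U = 2 is outside [4, 7]  fails
9) V = 7 lies in [6, 8]  holds
10) |15 − (-5)| = 20, not 17  fails
11) W = -5 > -8, so we need U ≤ 3; U = 2 ≤ 3  holds
12) T + U = 17; 17 mod 3 = 2  holds

Constraints 3, 6, 8, 10 are violated.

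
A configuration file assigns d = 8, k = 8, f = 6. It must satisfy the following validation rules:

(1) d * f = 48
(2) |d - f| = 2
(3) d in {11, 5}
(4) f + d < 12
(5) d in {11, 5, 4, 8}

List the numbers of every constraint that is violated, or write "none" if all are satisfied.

Violated: 3 and 4.

(1) d * f = 8 * 6 = 48 — satisfied.
(2) |8 - 6| = 2 — satisfied.
(3) d = 8 is not in {11, 5} — violated.
(4) f + d = 6 + 8 = 14; 14 ≥ 12, bound 12 not met — violated.
(5) d = 8 is in {11, 5, 4, 8} — satisfied.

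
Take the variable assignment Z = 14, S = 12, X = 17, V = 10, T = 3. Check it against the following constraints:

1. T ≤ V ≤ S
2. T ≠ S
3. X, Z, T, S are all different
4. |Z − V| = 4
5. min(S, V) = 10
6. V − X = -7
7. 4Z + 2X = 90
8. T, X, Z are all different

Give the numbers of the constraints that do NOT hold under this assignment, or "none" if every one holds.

None — every constraint holds.

1. values 3 ≤ 10 ≤ 12 — holds.
2. T = 3, S = 12; distinct — holds.
3. values 17, 14, 3, 12 are pairwise distinct — holds.
4. |14 − 10| = 4 — holds.
5. min(12, 10) = 10 — holds.
6. V − X = 10 − 17 = -7 — holds.
7. 4Z + 2X = 4(14) + 2(17) = 90 — holds.
8. values 3, 17, 14 are pairwise distinct — holds.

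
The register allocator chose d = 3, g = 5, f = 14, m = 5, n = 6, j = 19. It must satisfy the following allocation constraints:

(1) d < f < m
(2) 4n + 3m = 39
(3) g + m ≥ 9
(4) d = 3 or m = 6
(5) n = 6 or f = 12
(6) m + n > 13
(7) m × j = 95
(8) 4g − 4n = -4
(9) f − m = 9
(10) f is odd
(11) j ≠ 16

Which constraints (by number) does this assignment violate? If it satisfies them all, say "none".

No — constraints 1, 6, and 10 are not satisfied.

(1) values 3, 14, 5; f = 14 is not < m = 5  false
(2) 4n + 3m = 4(6) + 3(5) = 39  true
(3) g + m = 5 + 5 = 10; 10 ≥ 9  true
(4) d = 3 = 3 (first disjunct)  true
(5) n = 6 = 6 (first disjunct)  true
(6) m + n = 5 + 6 = 11; 11 ≤ 13, bound 13 not met  false
(7) m × j = 5 × 19 = 95  true
(8) 4g − 4n = 4(5) − 4(6) = -4  true
(9) f − m = 14 − 5 = 9  true
(10) f = 14 is even  false
(11) j = 19, and 19 ≠ 16  true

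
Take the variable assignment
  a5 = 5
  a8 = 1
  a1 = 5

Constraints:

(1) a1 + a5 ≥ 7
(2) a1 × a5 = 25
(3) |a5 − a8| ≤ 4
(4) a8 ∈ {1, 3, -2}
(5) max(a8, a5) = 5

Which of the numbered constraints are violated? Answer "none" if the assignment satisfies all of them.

No violations.

(1) a1 + a5 = 5 + 5 = 10; 10 ≥ 7  holds
(2) a1 × a5 = 5 × 5 = 25  holds
(3) |5 − 1| = 4; 4 ≤ 4  holds
(4) a8 = 1 is in {1, 3, -2}  holds
(5) max(1, 5) = 5  holds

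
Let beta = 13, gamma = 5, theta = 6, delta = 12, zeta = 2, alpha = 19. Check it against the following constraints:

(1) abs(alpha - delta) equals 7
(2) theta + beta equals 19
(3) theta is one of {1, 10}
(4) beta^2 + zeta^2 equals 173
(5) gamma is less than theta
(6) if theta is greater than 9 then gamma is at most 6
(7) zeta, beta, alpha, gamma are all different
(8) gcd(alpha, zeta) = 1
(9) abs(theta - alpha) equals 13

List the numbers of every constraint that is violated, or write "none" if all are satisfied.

The assignment fails constraint 3.

(1) abs(19 - 12) = 7  true
(2) theta + beta = 6 + 13 = 19  true
(3) theta = 6 is not in {1, 10}  false
(4) beta^2 + zeta^2 = 13^2 + 2^2 = 169 + 4 = 173  true
(5) gamma = 5, theta = 6; 5 < 6  true
(6) theta = 6, not > 9; antecedent false, conditional vacuously true  true
(7) values 2, 13, 19, 5 are pairwise distinct  true
(8) gcd(19, 2) = 1  true
(9) abs(6 - 19) = 13  true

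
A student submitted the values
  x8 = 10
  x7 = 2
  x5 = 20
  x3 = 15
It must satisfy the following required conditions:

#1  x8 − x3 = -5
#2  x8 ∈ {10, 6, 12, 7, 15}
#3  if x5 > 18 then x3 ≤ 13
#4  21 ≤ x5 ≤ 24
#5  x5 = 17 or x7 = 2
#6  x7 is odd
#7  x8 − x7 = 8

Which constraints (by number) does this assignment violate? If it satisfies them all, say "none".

#1 x8 − x3 = 10 − 15 = -5  true
#2 x8 = 10 is in {10, 6, 12, 7, 15}  true
#3 x5 = 20 > 18, so we need x3 ≤ 13; but x3 = 15 > 13  false
#4 x5 = 20 is outside [21, 24]  false
#5 x5 = 20 ≠ 17, but x7 = 2 = 2 (second disjunct)  true
#6 x7 = 2 is even  false
#7 x8 − x7 = 10 − 2 = 8  true

Constraints 3, 4, and 6 do not hold.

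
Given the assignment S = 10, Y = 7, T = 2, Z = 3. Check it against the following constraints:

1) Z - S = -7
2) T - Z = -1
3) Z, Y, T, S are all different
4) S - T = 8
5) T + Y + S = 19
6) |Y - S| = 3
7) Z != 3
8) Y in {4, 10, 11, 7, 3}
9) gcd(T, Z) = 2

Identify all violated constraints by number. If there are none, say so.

1) Z - S = 3 - 10 = -7  ✔
2) T - Z = 2 - 3 = -1  ✔
3) values 3, 7, 2, 10 are pairwise distinct  ✔
4) S - T = 10 - 2 = 8  ✔
5) T + Y + S = 2 + 7 + 10 = 19  ✔
6) |7 - 10| = 3  ✔
7) Z = 3, but 3 is required to differ  ✘
8) Y = 7 is in {4, 10, 11, 7, 3}  ✔
9) gcd(2, 3) = 1, not 2  ✘

No — constraints 7 and 9 are not satisfied.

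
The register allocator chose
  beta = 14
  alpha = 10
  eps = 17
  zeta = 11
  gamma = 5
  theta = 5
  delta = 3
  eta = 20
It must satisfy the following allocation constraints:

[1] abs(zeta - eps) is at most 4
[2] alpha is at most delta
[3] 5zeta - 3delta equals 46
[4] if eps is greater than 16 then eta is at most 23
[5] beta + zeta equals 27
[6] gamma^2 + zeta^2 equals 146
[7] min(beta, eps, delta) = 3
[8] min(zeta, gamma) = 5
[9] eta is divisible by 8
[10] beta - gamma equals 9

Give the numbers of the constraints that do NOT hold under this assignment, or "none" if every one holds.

[1] abs(11 - 17) = 6; 6 > 4, exceeds bound 4 — fails.
[2] alpha = 10, delta = 3; 10 > 3 (want ≤) — fails.
[3] 5zeta - 3delta = 5(11) - 3(3) = 46 — holds.
[4] eps = 17 > 16, so we need eta ≤ 23; eta = 20 ≤ 23 — holds.
[5] beta + zeta = 14 + 11 = 25, not 27 — fails.
[6] gamma^2 + zeta^2 = 5^2 + 11^2 = 25 + 121 = 146 — holds.
[7] min(14, 17, 3) = 3 — holds.
[8] min(11, 5) = 5 — holds.
[9] 20 = 8*2 + 4, so 8 does not divide 20 — fails.
[10] beta - gamma = 14 - 5 = 9 — holds.

Constraints 1, 2, 5, and 9 do not hold.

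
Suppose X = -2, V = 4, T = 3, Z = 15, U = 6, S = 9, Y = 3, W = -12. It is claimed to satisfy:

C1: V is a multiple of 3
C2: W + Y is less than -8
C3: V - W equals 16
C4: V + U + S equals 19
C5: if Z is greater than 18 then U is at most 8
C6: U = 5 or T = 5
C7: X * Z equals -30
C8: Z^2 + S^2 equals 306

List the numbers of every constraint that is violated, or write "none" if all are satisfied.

The assignment fails constraints 1 and 6.

C1: 4 = 3*1 + 1, so 3 does not divide 4 — does not hold.
C2: W + Y = -12 + 3 = -9; -9 < -8 — holds.
C3: V - W = 4 - (-12) = 16 — holds.
C4: V + U + S = 4 + 6 + 9 = 19 — holds.
C5: Z = 15, not > 18; antecedent false, conditional vacuously true — holds.
C6: U = 6 ≠ 5 and T = 3 ≠ 5; both disjuncts false — does not hold.
C7: X * Z = -2 * 15 = -30 — holds.
C8: Z^2 + S^2 = 15^2 + 9^2 = 225 + 81 = 306 — holds.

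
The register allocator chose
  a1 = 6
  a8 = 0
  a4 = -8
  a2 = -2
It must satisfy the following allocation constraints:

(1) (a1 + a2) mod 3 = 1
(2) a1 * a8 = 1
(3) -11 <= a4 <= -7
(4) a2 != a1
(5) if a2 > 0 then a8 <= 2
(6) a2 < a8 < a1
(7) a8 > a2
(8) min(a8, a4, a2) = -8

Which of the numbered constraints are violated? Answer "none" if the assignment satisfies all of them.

(1) a1 + a2 = 4; 4 mod 3 = 1  yes
(2) a1 * a8 = 6 * 0 = 0, not 1  no
(3) a4 = -8 lies in [-11, -7]  yes
(4) a2 = -2, a1 = 6; distinct  yes
(5) a2 = -2, not > 0; antecedent false, conditional vacuously true  yes
(6) values -2 < 0 < 6  yes
(7) a8 = 0, a2 = -2; 0 > -2  yes
(8) min(0, -8, -2) = -8  yes

Violated: 2.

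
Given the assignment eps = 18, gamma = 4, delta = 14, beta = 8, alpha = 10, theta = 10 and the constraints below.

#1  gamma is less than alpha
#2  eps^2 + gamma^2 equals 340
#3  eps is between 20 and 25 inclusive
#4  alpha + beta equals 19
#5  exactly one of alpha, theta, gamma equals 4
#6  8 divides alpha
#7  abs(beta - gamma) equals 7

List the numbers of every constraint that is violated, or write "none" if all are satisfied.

Constraints 3, 4, 6, and 7 are violated.

#1 gamma = 4, alpha = 10; 4 < 10  holds
#2 eps^2 + gamma^2 = 18^2 + 4^2 = 324 + 16 = 340  holds
#3 eps = 18 is outside [20, 25]  fails
#4 alpha + beta = 10 + 8 = 18, not 19  fails
#5 alpha=10, theta=10, gamma=4; 1 of them equals 4  holds
#6 10 = 8*1 + 2, so 8 does not divide 10  fails
#7 abs(8 - 4) = 4, not 7  fails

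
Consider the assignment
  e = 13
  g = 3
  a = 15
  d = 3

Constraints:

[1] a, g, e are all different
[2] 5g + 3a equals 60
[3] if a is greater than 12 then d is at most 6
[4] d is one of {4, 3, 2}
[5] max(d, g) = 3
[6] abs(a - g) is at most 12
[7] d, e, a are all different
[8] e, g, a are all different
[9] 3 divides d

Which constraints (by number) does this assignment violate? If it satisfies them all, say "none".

The assignment satisfies every constraint.

[1] values 15, 3, 13 are pairwise distinct — holds.
[2] 5g + 3a = 5(3) + 3(15) = 60 — holds.
[3] a = 15 > 12, so we need d ≤ 6; d = 3 ≤ 6 — holds.
[4] d = 3 is in {4, 3, 2} — holds.
[5] max(3, 3) = 3 — holds.
[6] abs(15 - 3) = 12; 12 ≤ 12 — holds.
[7] values 3, 13, 15 are pairwise distinct — holds.
[8] values 13, 3, 15 are pairwise distinct — holds.
[9] 3 / 3 = 1, so 3 divides 3 — holds.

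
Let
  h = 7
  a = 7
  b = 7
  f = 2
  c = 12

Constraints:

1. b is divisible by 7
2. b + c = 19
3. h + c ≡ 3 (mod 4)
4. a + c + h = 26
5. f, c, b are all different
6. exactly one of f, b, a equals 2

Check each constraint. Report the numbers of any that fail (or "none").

No violations.

1. 7 / 7 = 1, so 7 divides 7  ✓
2. b + c = 7 + 12 = 19  ✓
3. h + c = 19; 19 mod 4 = 3  ✓
4. a + c + h = 7 + 12 + 7 = 26  ✓
5. values 2, 12, 7 are pairwise distinct  ✓
6. f=2, b=7, a=7; 1 of them equals 2  ✓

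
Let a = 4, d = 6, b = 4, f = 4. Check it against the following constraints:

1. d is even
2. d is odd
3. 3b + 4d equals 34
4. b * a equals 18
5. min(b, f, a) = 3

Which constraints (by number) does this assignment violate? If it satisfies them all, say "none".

1. d = 6 is even — satisfied.
2. d = 6 is even — violated.
3. 3b + 4d = 3(4) + 4(6) = 36, not 34 — violated.
4. b * a = 4 * 4 = 16, not 18 — violated.
5. min(4, 4, 4) = 4, not 3 — violated.

No — constraints 2, 3, 4, 5 are not satisfied.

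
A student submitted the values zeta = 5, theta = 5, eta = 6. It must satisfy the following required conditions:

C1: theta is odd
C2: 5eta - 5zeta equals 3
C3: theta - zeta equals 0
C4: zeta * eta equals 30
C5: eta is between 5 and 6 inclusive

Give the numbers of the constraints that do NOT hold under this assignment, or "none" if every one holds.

Violated: 2.

C1: theta = 5 is odd — holds.
C2: 5eta - 5zeta = 5(6) - 5(5) = 5, not 3 — does not hold.
C3: theta - zeta = 5 - 5 = 0 — holds.
C4: zeta * eta = 5 * 6 = 30 — holds.
C5: eta = 6 lies in [5, 6] — holds.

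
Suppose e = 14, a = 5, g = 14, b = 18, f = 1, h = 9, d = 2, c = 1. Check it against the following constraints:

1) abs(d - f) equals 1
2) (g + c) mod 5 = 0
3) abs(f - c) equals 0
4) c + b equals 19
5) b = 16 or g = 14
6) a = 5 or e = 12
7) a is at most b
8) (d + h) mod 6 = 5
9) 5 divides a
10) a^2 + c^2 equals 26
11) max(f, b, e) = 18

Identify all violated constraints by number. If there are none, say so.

Yes — all constraints hold.

1) abs(2 - 1) = 1 — satisfied.
2) g + c = 15; 15 mod 5 = 0 — satisfied.
3) abs(1 - 1) = 0 — satisfied.
4) c + b = 1 + 18 = 19 — satisfied.
5) b = 18 ≠ 16, but g = 14 = 14 (second disjunct) — satisfied.
6) a = 5 = 5 (first disjunct) — satisfied.
7) a = 5, b = 18; 5 ≤ 18 — satisfied.
8) d + h = 11; 11 mod 6 = 5 — satisfied.
9) 5 / 5 = 1, so 5 divides 5 — satisfied.
10) a^2 + c^2 = 5^2 + 1^2 = 25 + 1 = 26 — satisfied.
11) max(1, 18, 14) = 18 — satisfied.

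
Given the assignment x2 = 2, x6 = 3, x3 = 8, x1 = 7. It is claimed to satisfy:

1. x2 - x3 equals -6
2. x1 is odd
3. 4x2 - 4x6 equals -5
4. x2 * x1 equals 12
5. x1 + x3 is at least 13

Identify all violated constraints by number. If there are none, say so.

1. x2 - x3 = 2 - 8 = -6 — OK.
2. x1 = 7 is odd — OK.
3. 4x2 - 4x6 = 4(2) - 4(3) = -4, not -5 — violated.
4. x2 * x1 = 2 * 7 = 14, not 12 — violated.
5. x1 + x3 = 7 + 8 = 15; 15 ≥ 13 — OK.

Constraints 3 and 4 are violated.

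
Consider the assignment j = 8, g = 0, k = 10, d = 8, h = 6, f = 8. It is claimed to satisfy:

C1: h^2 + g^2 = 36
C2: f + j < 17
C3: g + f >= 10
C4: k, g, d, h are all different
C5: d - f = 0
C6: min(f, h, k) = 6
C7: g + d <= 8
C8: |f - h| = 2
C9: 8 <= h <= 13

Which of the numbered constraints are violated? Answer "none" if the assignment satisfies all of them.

C1: h^2 + g^2 = 6^2 + 0^2 = 36 + 0 = 36 — holds.
C2: f + j = 8 + 8 = 16; 16 < 17 — holds.
C3: g + f = 0 + 8 = 8; 8 < 10, bound 10 not met — does not hold.
C4: values 10, 0, 8, 6 are pairwise distinct — holds.
C5: d - f = 8 - 8 = 0 — holds.
C6: min(8, 6, 10) = 6 — holds.
C7: g + d = 0 + 8 = 8; 8 ≤ 8 — holds.
C8: |8 - 6| = 2 — holds.
C9: h = 6 is outside [8, 13] — does not hold.

No — constraints 3 and 9 are not satisfied.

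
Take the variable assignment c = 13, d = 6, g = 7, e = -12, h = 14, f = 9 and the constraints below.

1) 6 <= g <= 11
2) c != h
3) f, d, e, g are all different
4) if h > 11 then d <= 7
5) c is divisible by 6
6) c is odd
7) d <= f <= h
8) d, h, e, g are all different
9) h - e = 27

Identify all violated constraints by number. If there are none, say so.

Violated: 5 and 9.

1) g = 7 lies in [6, 11] — holds.
2) c = 13, h = 14; distinct — holds.
3) values 9, 6, -12, 7 are pairwise distinct — holds.
4) h = 14 > 11, so we need d ≤ 7; d = 6 ≤ 7 — holds.
5) 13 = 6*2 + 1, so 6 does not divide 13 — fails.
6) c = 13 is odd — holds.
7) values 6 <= 9 <= 14 — holds.
8) values 6, 14, -12, 7 are pairwise distinct — holds.
9) h - e = 14 - (-12) = 26, not 27 — fails.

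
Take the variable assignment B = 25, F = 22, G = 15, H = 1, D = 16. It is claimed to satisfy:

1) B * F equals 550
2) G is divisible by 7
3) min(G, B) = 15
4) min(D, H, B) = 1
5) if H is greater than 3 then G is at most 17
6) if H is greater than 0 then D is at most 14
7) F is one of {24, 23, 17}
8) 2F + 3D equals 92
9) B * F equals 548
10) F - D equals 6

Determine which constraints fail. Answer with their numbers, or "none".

No — constraints 2, 6, 7, and 9 are not satisfied.

1) B * F = 25 * 22 = 550  yes
2) 15 = 7*2 + 1, so 7 does not divide 15  no
3) min(15, 25) = 15  yes
4) min(16, 1, 25) = 1  yes
5) H = 1, not > 3; antecedent false, conditional vacuously true  yes
6) H = 1 > 0, so we need D ≤ 14; but D = 16 > 14  no
7) F = 22 is not in {24, 23, 17}  no
8) 2F + 3D = 2(22) + 3(16) = 92  yes
9) B * F = 25 * 22 = 550, not 548  no
10) F - D = 22 - 16 = 6  yes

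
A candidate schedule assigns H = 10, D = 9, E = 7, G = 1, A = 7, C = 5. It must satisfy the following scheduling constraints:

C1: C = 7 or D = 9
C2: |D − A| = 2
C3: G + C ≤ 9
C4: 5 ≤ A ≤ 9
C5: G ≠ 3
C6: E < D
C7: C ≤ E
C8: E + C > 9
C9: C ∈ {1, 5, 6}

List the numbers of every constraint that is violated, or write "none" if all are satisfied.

C1: C = 5 ≠ 7, but D = 9 = 9 (second disjunct) — satisfied.
C2: |9 − 7| = 2 — satisfied.
C3: G + C = 1 + 5 = 6; 6 ≤ 9 — satisfied.
C4: A = 7 lies in [5, 9] — satisfied.
C5: G = 1, and 1 ≠ 3 — satisfied.
C6: E = 7, D = 9; 7 < 9 — satisfied.
C7: C = 5, E = 7; 5 ≤ 7 — satisfied.
C8: E + C = 7 + 5 = 12; 12 > 9 — satisfied.
C9: C = 5 is in {1, 5, 6} — satisfied.

Yes — all constraints hold.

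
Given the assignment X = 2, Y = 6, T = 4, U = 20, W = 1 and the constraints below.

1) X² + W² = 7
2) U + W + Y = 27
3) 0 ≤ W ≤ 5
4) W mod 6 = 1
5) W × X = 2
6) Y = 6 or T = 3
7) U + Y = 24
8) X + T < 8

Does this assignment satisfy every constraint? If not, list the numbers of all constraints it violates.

The assignment fails constraints 1, 7.

1) X² + W² = 2² + 1² = 4 + 1 = 5, not 7  ✗
2) U + W + Y = 20 + 1 + 6 = 27  ✓
3) W = 1 lies in [0, 5]  ✓
4) 1 mod 6 = 1  ✓
5) W × X = 1 × 2 = 2  ✓
6) Y = 6 = 6 (first disjunct)  ✓
7) U + Y = 20 + 6 = 26, not 24  ✗
8) X + T = 2 + 4 = 6; 6 < 8  ✓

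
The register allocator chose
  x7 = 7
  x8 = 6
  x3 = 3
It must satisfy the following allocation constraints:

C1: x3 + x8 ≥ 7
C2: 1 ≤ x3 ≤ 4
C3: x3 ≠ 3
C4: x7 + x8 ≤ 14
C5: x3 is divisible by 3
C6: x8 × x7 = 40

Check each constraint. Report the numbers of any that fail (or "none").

C1: x3 + x8 = 3 + 6 = 9; 9 ≥ 7 — holds.
C2: x3 = 3 lies in [1, 4] — holds.
C3: x3 = 3, but 3 is required to differ — fails.
C4: x7 + x8 = 7 + 6 = 13; 13 ≤ 14 — holds.
C5: 3 / 3 = 1, so 3 divides 3 — holds.
C6: x8 × x7 = 6 × 7 = 42, not 40 — fails.

No — constraints 3 and 6 are not satisfied.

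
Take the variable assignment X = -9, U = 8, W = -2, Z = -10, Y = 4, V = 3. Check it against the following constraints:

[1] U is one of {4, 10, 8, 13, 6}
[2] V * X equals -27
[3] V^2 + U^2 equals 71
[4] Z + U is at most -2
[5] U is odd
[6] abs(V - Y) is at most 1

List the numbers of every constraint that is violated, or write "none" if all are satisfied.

[1] U = 8 is in {4, 10, 8, 13, 6} — holds.
[2] V * X = 3 * (-9) = -27 — holds.
[3] V^2 + U^2 = 3^2 + 8^2 = 9 + 64 = 73, not 71 — does not hold.
[4] Z + U = -10 + 8 = -2; -2 ≤ -2 — holds.
[5] U = 8 is even — does not hold.
[6] abs(3 - 4) = 1; 1 ≤ 1 — holds.

No — constraints 3 and 5 are not satisfied.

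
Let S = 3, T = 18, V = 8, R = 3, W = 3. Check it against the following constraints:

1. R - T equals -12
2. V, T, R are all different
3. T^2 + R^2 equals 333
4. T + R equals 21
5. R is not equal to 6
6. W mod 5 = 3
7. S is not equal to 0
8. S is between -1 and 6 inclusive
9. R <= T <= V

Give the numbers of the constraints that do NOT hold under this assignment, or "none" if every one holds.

Violated: 1 and 9.

1. R - T = 3 - 18 = -15, not -12 — violated.
2. values 8, 18, 3 are pairwise distinct — satisfied.
3. T^2 + R^2 = 18^2 + 3^2 = 324 + 9 = 333 — satisfied.
4. T + R = 18 + 3 = 21 — satisfied.
5. R = 3, and 3 ≠ 6 — satisfied.
6. 3 mod 5 = 3 — satisfied.
7. S = 3, and 3 ≠ 0 — satisfied.
8. S = 3 lies in [-1, 6] — satisfied.
9. values 3, 18, 8; T = 18 is not <= V = 8 — violated.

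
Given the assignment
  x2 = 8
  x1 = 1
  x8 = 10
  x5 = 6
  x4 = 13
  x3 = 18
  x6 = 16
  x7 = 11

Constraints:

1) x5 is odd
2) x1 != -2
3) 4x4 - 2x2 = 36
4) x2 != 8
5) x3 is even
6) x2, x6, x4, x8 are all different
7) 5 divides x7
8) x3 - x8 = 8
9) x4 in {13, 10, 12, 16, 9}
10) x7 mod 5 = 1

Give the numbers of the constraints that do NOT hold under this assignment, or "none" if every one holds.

1) x5 = 6 is even  no
2) x1 = 1, and 1 ≠ -2  yes
3) 4x4 - 2x2 = 4(13) - 2(8) = 36  yes
4) x2 = 8, but 8 is required to differ  no
5) x3 = 18 is even  yes
6) values 8, 16, 13, 10 are pairwise distinct  yes
7) 11 = 5*2 + 1, so 5 does not divide 11  no
8) x3 - x8 = 18 - 10 = 8  yes
9) x4 = 13 is in {13, 10, 12, 16, 9}  yes
10) 11 mod 5 = 1  yes

Violated: 1, 4, 7.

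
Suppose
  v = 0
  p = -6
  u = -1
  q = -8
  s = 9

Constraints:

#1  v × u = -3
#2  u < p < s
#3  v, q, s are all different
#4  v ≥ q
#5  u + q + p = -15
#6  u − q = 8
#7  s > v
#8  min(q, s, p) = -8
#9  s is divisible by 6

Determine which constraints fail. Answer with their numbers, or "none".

#1 v × u = 0 × (-1) = 0, not -3 — fails.
#2 values -1, -6, 9; u = -1 is not < p = -6 — fails.
#3 values 0, -8, 9 are pairwise distinct — holds.
#4 v = 0, q = -8; 0 ≥ -8 — holds.
#5 u + q + p = -1 + (-8) + (-6) = -15 — holds.
#6 u − q = -1 − (-8) = 7, not 8 — fails.
#7 s = 9, v = 0; 9 > 0 — holds.
#8 min(-8, 9, -6) = -8 — holds.
#9 9 = 6×1 + 3, so 6 does not divide 9 — fails.

Constraints 1, 2, 6, and 9 are violated.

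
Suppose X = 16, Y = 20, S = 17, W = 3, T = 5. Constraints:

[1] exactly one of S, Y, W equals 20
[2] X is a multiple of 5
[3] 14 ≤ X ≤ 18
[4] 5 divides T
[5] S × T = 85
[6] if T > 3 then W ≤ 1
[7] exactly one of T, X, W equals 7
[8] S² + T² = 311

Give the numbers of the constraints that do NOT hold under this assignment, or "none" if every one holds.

Constraints 2, 6, 7, and 8 do not hold.

[1] S=17, Y=20, W=3; 1 of them equals 20  yes
[2] 16 = 5×3 + 1, so 5 does not divide 16  no
[3] X = 16 lies in [14, 18]  yes
[4] 5 / 5 = 1, so 5 divides 5  yes
[5] S × T = 17 × 5 = 85  yes
[6] T = 5 > 3, so we need W ≤ 1; but W = 3 > 1  no
[7] T=5, X=16, W=3; 0 of them equal 7, not exactly one  no
[8] S² + T² = 17² + 5² = 289 + 25 = 314, not 311  no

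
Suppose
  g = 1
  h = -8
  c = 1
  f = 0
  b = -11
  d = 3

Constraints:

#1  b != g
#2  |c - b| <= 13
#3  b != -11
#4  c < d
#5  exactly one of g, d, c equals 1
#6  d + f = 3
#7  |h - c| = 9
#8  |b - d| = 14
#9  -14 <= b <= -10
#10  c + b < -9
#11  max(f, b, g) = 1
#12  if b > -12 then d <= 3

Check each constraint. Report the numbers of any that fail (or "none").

#1 b = -11, g = 1; distinct  yes
#2 |1 - (-11)| = 12; 12 ≤ 13  yes
#3 b = -11, but -11 is required to differ  no
#4 c = 1, d = 3; 1 < 3  yes
#5 g=1, d=3, c=1; 2 of them equal 1, not exactly one  no
#6 d + f = 3 + 0 = 3  yes
#7 |-8 - 1| = 9  yes
#8 |-11 - 3| = 14  yes
#9 b = -11 lies in [-14, -10]  yes
#10 c + b = 1 + (-11) = -10; -10 < -9  yes
#11 max(0, -11, 1) = 1  yes
#12 b = -11 > -12, so we need d ≤ 3; d = 3 ≤ 3  yes

No — constraints 3, 5 are not satisfied.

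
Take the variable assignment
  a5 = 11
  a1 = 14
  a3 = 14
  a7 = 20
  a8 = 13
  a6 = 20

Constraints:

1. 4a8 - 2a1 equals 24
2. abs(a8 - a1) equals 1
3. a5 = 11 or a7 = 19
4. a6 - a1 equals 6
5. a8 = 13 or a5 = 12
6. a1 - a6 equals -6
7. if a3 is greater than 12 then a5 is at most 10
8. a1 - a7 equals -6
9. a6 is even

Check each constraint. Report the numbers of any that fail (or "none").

The assignment fails constraint 7.

1. 4a8 - 2a1 = 4(13) - 2(14) = 24 — OK.
2. abs(13 - 14) = 1 — OK.
3. a5 = 11 = 11 (first disjunct) — OK.
4. a6 - a1 = 20 - 14 = 6 — OK.
5. a8 = 13 = 13 (first disjunct) — OK.
6. a1 - a6 = 14 - 20 = -6 — OK.
7. a3 = 14 > 12, so we need a5 ≤ 10; but a5 = 11 > 10 — violated.
8. a1 - a7 = 14 - 20 = -6 — OK.
9. a6 = 20 is even — OK.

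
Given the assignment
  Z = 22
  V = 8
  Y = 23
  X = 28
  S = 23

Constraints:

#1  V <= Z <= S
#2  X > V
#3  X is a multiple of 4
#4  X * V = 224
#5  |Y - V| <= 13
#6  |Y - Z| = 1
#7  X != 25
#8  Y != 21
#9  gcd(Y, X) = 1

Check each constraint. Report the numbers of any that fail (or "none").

No — constraint 5 is not satisfied.

#1 values 8 <= 22 <= 23 — holds.
#2 X = 28, V = 8; 28 > 8 — holds.
#3 28 / 4 = 7, so 4 divides 28 — holds.
#4 X * V = 28 * 8 = 224 — holds.
#5 |23 - 8| = 15; 15 > 13, exceeds bound 13 — fails.
#6 |23 - 22| = 1 — holds.
#7 X = 28, and 28 ≠ 25 — holds.
#8 Y = 23, and 23 ≠ 21 — holds.
#9 gcd(23, 28) = 1 — holds.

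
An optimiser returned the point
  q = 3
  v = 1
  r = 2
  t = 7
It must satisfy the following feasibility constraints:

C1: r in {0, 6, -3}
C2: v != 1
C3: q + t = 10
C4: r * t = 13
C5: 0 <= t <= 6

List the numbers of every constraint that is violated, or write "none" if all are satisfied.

Violated: 1, 2, 4, 5.

C1: r = 2 is not in {0, 6, -3}  ✗
C2: v = 1, but 1 is required to differ  ✗
C3: q + t = 3 + 7 = 10  ✓
C4: r * t = 2 * 7 = 14, not 13  ✗
C5: t = 7 is outside [0, 6]  ✗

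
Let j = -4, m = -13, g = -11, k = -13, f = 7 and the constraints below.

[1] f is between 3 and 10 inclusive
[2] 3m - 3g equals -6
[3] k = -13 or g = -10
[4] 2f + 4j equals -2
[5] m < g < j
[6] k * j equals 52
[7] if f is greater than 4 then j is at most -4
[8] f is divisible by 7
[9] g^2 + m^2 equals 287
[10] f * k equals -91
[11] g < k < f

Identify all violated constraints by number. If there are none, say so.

[1] f = 7 lies in [3, 10] — OK.
[2] 3m - 3g = 3(-13) - 3(-11) = -6 — OK.
[3] k = -13 = -13 (first disjunct) — OK.
[4] 2f + 4j = 2(7) + 4(-4) = -2 — OK.
[5] values -13 < -11 < -4 — OK.
[6] k * j = -13 * (-4) = 52 — OK.
[7] f = 7 > 4, so we need j ≤ -4; j = -4 ≤ -4 — OK.
[8] 7 / 7 = 1, so 7 divides 7 — OK.
[9] g^2 + m^2 = (-11)^2 + (-13)^2 = 121 + 169 = 290, not 287 — violated.
[10] f * k = 7 * (-13) = -91 — OK.
[11] values -11, -13, 7; g = -11 is not < k = -13 — violated.

The assignment fails constraints 9 and 11.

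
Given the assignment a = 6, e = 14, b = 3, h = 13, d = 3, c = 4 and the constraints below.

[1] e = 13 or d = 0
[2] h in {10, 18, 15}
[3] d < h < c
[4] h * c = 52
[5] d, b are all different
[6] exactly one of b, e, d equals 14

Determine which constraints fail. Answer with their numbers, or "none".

No — constraints 1, 2, 3, 5 are not satisfied.

[1] e = 14 ≠ 13 and d = 3 ≠ 0; both disjuncts false — does not hold.
[2] h = 13 is not in {10, 18, 15} — does not hold.
[3] values 3, 13, 4; h = 13 is not < c = 4 — does not hold.
[4] h * c = 13 * 4 = 52 — holds.
[5] d = b = 3, not all different — does not hold.
[6] b=3, e=14, d=3; 1 of them equals 14 — holds.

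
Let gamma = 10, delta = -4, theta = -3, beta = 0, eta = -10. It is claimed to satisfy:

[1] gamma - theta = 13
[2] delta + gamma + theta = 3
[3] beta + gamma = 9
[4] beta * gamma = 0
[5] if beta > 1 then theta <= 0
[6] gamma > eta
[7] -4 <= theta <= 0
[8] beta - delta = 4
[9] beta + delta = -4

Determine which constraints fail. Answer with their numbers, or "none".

Violated: 3.

[1] gamma - theta = 10 - (-3) = 13  yes
[2] delta + gamma + theta = -4 + 10 + (-3) = 3  yes
[3] beta + gamma = 0 + 10 = 10, not 9  no
[4] beta * gamma = 0 * 10 = 0  yes
[5] beta = 0, not > 1; antecedent false, conditional vacuously true  yes
[6] gamma = 10, eta = -10; 10 > -10  yes
[7] theta = -3 lies in [-4, 0]  yes
[8] beta - delta = 0 - (-4) = 4  yes
[9] beta + delta = 0 + (-4) = -4  yes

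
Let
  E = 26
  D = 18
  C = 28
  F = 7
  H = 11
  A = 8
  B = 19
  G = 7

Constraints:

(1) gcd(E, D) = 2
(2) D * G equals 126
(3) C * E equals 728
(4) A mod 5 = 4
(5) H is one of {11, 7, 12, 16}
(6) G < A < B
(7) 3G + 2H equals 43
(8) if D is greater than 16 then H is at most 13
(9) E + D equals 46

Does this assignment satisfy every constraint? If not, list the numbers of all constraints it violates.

The assignment fails constraints 4, 9.

(1) gcd(26, 18) = 2  OK
(2) D * G = 18 * 7 = 126  OK
(3) C * E = 28 * 26 = 728  OK
(4) 8 mod 5 = 3, not 4  FAIL
(5) H = 11 is in {11, 7, 12, 16}  OK
(6) values 7 < 8 < 19  OK
(7) 3G + 2H = 3(7) + 2(11) = 43  OK
(8) D = 18 > 16, so we need H ≤ 13; H = 11 ≤ 13  OK
(9) E + D = 26 + 18 = 44, not 46  FAIL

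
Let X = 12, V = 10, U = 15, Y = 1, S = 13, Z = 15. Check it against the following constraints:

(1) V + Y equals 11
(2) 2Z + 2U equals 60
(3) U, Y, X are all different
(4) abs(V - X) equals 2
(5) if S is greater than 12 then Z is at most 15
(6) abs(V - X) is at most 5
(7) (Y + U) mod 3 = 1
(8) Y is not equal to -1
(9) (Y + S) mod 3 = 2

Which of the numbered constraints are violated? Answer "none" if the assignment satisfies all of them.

(1) V + Y = 10 + 1 = 11 — OK.
(2) 2Z + 2U = 2(15) + 2(15) = 60 — OK.
(3) values 15, 1, 12 are pairwise distinct — OK.
(4) abs(10 - 12) = 2 — OK.
(5) S = 13 > 12, so we need Z ≤ 15; Z = 15 ≤ 15 — OK.
(6) abs(10 - 12) = 2; 2 ≤ 5 — OK.
(7) Y + U = 16; 16 mod 3 = 1 — OK.
(8) Y = 1, and 1 ≠ -1 — OK.
(9) Y + S = 14; 14 mod 3 = 2 — OK.

The assignment satisfies every constraint.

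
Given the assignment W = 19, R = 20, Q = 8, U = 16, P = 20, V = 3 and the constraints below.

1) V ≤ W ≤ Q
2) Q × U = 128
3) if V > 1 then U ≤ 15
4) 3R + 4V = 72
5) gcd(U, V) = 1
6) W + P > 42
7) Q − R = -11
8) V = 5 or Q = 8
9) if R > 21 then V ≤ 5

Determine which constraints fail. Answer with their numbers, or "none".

1) values 3, 19, 8; W = 19 is not ≤ Q = 8 — does not hold.
2) Q × U = 8 × 16 = 128 — holds.
3) V = 3 > 1, so we need U ≤ 15; but U = 16 > 15 — does not hold.
4) 3R + 4V = 3(20) + 4(3) = 72 — holds.
5) gcd(16, 3) = 1 — holds.
6) W + P = 19 + 20 = 39; 39 ≤ 42, bound 42 not met — does not hold.
7) Q − R = 8 − 20 = -12, not -11 — does not hold.
8) V = 3 ≠ 5, but Q = 8 = 8 (second disjunct) — holds.
9) R = 20, not > 21; antecedent false, conditional vacuously true — holds.

Violated: 1, 3, 6, and 7.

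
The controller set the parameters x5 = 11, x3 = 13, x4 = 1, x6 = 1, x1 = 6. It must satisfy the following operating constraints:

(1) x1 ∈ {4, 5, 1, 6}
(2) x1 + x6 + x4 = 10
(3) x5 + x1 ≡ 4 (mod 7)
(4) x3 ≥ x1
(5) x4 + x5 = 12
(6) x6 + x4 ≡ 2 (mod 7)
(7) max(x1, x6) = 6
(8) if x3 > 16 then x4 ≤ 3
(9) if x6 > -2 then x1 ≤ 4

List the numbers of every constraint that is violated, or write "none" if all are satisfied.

Violated: 2, 3, and 9.

(1) x1 = 6 is in {4, 5, 1, 6}  yes
(2) x1 + x6 + x4 = 6 + 1 + 1 = 8, not 10  no
(3) x5 + x1 = 17; 17 mod 7 = 3, not 4  no
(4) x3 = 13, x1 = 6; 13 ≥ 6  yes
(5) x4 + x5 = 1 + 11 = 12  yes
(6) x6 + x4 = 2; 2 mod 7 = 2  yes
(7) max(6, 1) = 6  yes
(8) x3 = 13, not > 16; antecedent false, conditional vacuously true  yes
(9) x6 = 1 > -2, so we need x1 ≤ 4; but x1 = 6 > 4  no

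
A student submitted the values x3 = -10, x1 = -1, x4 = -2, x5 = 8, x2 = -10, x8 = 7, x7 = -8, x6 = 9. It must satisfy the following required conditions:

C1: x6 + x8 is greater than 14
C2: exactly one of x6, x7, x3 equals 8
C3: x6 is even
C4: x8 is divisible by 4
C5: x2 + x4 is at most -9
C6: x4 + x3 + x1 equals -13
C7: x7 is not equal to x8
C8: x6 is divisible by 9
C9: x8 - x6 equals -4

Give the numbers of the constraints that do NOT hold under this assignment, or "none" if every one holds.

C1: x6 + x8 = 9 + 7 = 16; 16 > 14 — holds.
C2: x6=9, x7=-8, x3=-10; 0 of them equal 8, not exactly one — fails.
C3: x6 = 9 is odd — fails.
C4: 7 = 4*1 + 3, so 4 does not divide 7 — fails.
C5: x2 + x4 = -10 + (-2) = -12; -12 ≤ -9 — holds.
C6: x4 + x3 + x1 = -2 + (-10) + (-1) = -13 — holds.
C7: x7 = -8, x8 = 7; distinct — holds.
C8: 9 / 9 = 1, so 9 divides 9 — holds.
C9: x8 - x6 = 7 - 9 = -2, not -4 — fails.

Violated: 2, 3, 4, 9.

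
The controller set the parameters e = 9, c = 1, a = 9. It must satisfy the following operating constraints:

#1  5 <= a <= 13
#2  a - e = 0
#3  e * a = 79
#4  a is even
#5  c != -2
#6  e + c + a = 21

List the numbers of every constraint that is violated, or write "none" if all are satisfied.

The assignment fails constraints 3, 4, and 6.

#1 a = 9 lies in [5, 13] — holds.
#2 a - e = 9 - 9 = 0 — holds.
#3 e * a = 9 * 9 = 81, not 79 — does not hold.
#4 a = 9 is odd — does not hold.
#5 c = 1, and 1 ≠ -2 — holds.
#6 e + c + a = 9 + 1 + 9 = 19, not 21 — does not hold.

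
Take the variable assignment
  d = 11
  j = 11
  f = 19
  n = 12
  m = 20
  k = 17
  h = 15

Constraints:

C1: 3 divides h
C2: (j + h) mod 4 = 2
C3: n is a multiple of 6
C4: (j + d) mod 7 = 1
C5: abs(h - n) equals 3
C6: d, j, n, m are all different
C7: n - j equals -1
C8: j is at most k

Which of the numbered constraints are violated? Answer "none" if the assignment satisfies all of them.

C1: 15 / 3 = 5, so 3 divides 15 — holds.
C2: j + h = 26; 26 mod 4 = 2 — holds.
C3: 12 / 6 = 2, so 6 divides 12 — holds.
C4: j + d = 22; 22 mod 7 = 1 — holds.
C5: abs(15 - 12) = 3 — holds.
C6: d = j = 11, not all different — fails.
C7: n - j = 12 - 11 = 1, not -1 — fails.
C8: j = 11, k = 17; 11 ≤ 17 — holds.

Violated: 6, 7.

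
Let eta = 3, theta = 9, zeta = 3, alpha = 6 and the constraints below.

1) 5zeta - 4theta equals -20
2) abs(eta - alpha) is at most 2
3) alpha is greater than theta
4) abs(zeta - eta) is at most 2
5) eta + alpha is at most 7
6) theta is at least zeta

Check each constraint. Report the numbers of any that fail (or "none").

Violated: 1, 2, 3, and 5.

1) 5zeta - 4theta = 5(3) - 4(9) = -21, not -20  fails
2) abs(3 - 6) = 3; 3 > 2, exceeds bound 2  fails
3) alpha = 6, theta = 9; 6 ≤ 9 (want >)  fails
4) abs(3 - 3) = 0; 0 ≤ 2  holds
5) eta + alpha = 3 + 6 = 9; 9 > 7, bound 7 not met  fails
6) theta = 9, zeta = 3; 9 ≥ 3  holds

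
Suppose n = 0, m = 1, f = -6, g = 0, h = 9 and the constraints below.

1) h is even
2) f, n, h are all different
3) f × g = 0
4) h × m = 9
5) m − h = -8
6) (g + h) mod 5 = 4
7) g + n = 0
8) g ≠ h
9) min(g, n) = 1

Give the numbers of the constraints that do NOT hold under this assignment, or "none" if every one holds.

Constraints 1 and 9 are violated.

1) h = 9 is odd — violated.
2) values -6, 0, 9 are pairwise distinct — satisfied.
3) f × g = -6 × 0 = 0 — satisfied.
4) h × m = 9 × 1 = 9 — satisfied.
5) m − h = 1 − 9 = -8 — satisfied.
6) g + h = 9; 9 mod 5 = 4 — satisfied.
7) g + n = 0 + 0 = 0 — satisfied.
8) g = 0, h = 9; distinct — satisfied.
9) min(0, 0) = 0, not 1 — violated.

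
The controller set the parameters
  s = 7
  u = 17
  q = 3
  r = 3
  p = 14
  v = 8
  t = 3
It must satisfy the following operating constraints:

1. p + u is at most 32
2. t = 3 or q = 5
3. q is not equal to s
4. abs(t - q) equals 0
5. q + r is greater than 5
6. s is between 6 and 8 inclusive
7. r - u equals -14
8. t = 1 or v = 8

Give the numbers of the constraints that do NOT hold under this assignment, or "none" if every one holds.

1. p + u = 14 + 17 = 31; 31 ≤ 32  true
2. t = 3 = 3 (first disjunct)  true
3. q = 3, s = 7; distinct  true
4. abs(3 - 3) = 0  true
5. q + r = 3 + 3 = 6; 6 > 5  true
6. s = 7 lies in [6, 8]  true
7. r - u = 3 - 17 = -14  true
8. t = 3 ≠ 1, but v = 8 = 8 (second disjunct)  true

None — every constraint holds.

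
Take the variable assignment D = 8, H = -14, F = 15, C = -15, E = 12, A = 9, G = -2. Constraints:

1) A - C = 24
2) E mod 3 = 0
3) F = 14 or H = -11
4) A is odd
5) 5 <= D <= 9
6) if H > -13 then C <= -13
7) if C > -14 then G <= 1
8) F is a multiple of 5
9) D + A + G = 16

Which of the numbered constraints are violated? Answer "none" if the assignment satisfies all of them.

No — constraints 3 and 9 are not satisfied.

1) A - C = 9 - (-15) = 24 — satisfied.
2) 12 mod 3 = 0 — satisfied.
3) F = 15 ≠ 14 and H = -14 ≠ -11; both disjuncts false — violated.
4) A = 9 is odd — satisfied.
5) D = 8 lies in [5, 9] — satisfied.
6) H = -14, not > -13; antecedent false, conditional vacuously true — satisfied.
7) C = -15, not > -14; antecedent false, conditional vacuously true — satisfied.
8) 15 / 5 = 3, so 5 divides 15 — satisfied.
9) D + A + G = 8 + 9 + (-2) = 15, not 16 — violated.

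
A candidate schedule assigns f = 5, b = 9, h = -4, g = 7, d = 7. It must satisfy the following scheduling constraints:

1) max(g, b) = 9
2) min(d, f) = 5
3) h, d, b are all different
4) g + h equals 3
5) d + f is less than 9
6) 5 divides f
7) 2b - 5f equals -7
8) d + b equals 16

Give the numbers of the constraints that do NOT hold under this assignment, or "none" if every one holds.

Constraint 5 does not hold.

1) max(7, 9) = 9  OK
2) min(7, 5) = 5  OK
3) values -4, 7, 9 are pairwise distinct  OK
4) g + h = 7 + (-4) = 3  OK
5) d + f = 7 + 5 = 12; 12 ≥ 9, bound 9 not met  FAIL
6) 5 / 5 = 1, so 5 divides 5  OK
7) 2b - 5f = 2(9) - 5(5) = -7  OK
8) d + b = 7 + 9 = 16  OK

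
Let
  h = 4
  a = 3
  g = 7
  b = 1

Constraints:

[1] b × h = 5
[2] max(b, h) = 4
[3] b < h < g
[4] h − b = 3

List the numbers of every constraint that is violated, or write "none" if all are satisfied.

[1] b × h = 1 × 4 = 4, not 5 — fails.
[2] max(1, 4) = 4 — holds.
[3] values 1 < 4 < 7 — holds.
[4] h − b = 4 − 1 = 3 — holds.

Constraint 1 is violated.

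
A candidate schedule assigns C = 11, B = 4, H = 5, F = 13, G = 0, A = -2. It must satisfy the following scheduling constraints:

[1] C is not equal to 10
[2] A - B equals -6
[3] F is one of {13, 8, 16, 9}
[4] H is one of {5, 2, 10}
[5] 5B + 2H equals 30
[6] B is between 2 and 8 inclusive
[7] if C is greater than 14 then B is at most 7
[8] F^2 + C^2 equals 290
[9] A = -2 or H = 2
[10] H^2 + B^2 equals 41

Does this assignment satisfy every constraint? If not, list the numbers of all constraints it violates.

[1] C = 11, and 11 ≠ 10  ✓
[2] A - B = -2 - 4 = -6  ✓
[3] F = 13 is in {13, 8, 16, 9}  ✓
[4] H = 5 is in {5, 2, 10}  ✓
[5] 5B + 2H = 5(4) + 2(5) = 30  ✓
[6] B = 4 lies in [2, 8]  ✓
[7] C = 11, not > 14; antecedent false, conditional vacuously true  ✓
[8] F^2 + C^2 = 13^2 + 11^2 = 169 + 121 = 290  ✓
[9] A = -2 = -2 (first disjunct)  ✓
[10] H^2 + B^2 = 5^2 + 4^2 = 25 + 16 = 41  ✓

No violations.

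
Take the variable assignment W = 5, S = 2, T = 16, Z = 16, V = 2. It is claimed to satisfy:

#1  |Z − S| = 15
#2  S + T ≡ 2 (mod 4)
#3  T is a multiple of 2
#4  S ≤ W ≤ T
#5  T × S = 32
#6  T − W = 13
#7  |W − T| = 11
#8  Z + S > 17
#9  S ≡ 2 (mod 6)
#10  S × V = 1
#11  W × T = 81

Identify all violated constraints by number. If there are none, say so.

Constraints 1, 6, 10, 11 do not hold.

#1 |16 − 2| = 14, not 15 — does not hold.
#2 S + T = 18; 18 mod 4 = 2 — holds.
#3 16 / 2 = 8, so 2 divides 16 — holds.
#4 values 2 ≤ 5 ≤ 16 — holds.
#5 T × S = 16 × 2 = 32 — holds.
#6 T − W = 16 − 5 = 11, not 13 — does not hold.
#7 |5 − 16| = 11 — holds.
#8 Z + S = 16 + 2 = 18; 18 > 17 — holds.
#9 2 mod 6 = 2 — holds.
#10 S × V = 2 × 2 = 4, not 1 — does not hold.
#11 W × T = 5 × 16 = 80, not 81 — does not hold.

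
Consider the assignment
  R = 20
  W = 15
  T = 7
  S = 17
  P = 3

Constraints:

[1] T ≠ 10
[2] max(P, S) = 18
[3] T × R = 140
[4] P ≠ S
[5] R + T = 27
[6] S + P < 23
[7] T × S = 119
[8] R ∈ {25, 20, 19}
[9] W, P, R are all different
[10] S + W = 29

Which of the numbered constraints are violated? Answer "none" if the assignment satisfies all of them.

Violated: 2 and 10.

[1] T = 7, and 7 ≠ 10 — holds.
[2] max(3, 17) = 17, not 18 — does not hold.
[3] T × R = 7 × 20 = 140 — holds.
[4] P = 3, S = 17; distinct — holds.
[5] R + T = 20 + 7 = 27 — holds.
[6] S + P = 17 + 3 = 20; 20 < 23 — holds.
[7] T × S = 7 × 17 = 119 — holds.
[8] R = 20 is in {25, 20, 19} — holds.
[9] values 15, 3, 20 are pairwise distinct — holds.
[10] S + W = 17 + 15 = 32, not 29 — does not hold.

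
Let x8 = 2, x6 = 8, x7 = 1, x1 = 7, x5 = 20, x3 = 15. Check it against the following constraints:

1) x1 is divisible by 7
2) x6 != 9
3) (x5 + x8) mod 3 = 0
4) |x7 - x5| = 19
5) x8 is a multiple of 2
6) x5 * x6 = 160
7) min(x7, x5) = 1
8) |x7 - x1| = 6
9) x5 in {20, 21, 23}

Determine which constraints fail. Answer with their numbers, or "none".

1) 7 / 7 = 1, so 7 divides 7  ✓
2) x6 = 8, and 8 ≠ 9  ✓
3) x5 + x8 = 22; 22 mod 3 = 1, not 0  ✗
4) |1 - 20| = 19  ✓
5) 2 / 2 = 1, so 2 divides 2  ✓
6) x5 * x6 = 20 * 8 = 160  ✓
7) min(1, 20) = 1  ✓
8) |1 - 7| = 6  ✓
9) x5 = 20 is in {20, 21, 23}  ✓

The assignment fails constraint 3.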